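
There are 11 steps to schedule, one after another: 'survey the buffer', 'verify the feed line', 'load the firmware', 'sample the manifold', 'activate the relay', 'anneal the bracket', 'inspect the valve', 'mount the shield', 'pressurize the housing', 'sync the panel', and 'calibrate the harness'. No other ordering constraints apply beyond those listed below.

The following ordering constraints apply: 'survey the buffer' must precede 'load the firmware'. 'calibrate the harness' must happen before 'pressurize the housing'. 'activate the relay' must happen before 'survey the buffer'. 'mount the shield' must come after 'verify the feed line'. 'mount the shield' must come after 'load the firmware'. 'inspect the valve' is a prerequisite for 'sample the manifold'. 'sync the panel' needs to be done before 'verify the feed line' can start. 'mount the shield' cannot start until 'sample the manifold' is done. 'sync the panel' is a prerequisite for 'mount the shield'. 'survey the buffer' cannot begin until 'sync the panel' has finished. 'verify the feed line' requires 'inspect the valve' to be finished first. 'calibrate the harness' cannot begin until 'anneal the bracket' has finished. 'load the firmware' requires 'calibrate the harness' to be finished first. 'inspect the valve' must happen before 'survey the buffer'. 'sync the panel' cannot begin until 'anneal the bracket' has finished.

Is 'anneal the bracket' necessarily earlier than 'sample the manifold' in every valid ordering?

No

No chain of constraints connects 'anneal the bracket' to 'sample the manifold' in either direction.
A valid ordering placing 'sample the manifold' before 'anneal the bracket' exists, so the answer is no.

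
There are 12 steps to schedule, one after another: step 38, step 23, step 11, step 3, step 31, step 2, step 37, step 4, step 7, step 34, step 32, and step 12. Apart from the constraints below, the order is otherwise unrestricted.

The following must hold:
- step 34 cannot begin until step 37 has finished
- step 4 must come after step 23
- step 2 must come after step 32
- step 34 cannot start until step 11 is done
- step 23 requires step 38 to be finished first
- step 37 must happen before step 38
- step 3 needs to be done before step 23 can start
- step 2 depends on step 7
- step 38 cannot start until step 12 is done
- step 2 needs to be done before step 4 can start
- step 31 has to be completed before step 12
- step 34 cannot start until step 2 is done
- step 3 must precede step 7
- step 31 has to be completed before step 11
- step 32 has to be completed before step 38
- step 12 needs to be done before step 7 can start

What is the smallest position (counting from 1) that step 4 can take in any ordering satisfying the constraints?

10

The steps that are forced before step 4, directly or transitively, are step 38, step 23, step 3, step 31, step 2, step 37, step 7, step 32, step 12. That's 9 steps.
So at minimum 9 steps come before step 4, putting step 4 no earlier than position 10. That position is achievable by scheduling exactly those predecessors first.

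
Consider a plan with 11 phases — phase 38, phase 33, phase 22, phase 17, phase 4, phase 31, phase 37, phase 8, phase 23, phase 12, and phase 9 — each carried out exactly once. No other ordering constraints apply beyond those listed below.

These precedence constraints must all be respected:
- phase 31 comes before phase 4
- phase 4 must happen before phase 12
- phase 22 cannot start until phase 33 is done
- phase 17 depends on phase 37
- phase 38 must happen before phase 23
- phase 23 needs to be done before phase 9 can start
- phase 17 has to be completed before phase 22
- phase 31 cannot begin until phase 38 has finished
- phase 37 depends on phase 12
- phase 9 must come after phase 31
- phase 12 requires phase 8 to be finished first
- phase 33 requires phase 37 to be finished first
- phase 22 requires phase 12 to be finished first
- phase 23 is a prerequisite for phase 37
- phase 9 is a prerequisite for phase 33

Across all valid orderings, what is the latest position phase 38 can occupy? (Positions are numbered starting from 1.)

2

The phases that are forced after phase 38, directly or by a chain of constraints, are phase 33, phase 22, phase 17, phase 4, phase 31, phase 37, phase 23, phase 12, phase 9. That's 9 phases.
So at least 9 phases follow phase 38, putting phase 38 no later than position 2. That position is achievable by scheduling everything else first.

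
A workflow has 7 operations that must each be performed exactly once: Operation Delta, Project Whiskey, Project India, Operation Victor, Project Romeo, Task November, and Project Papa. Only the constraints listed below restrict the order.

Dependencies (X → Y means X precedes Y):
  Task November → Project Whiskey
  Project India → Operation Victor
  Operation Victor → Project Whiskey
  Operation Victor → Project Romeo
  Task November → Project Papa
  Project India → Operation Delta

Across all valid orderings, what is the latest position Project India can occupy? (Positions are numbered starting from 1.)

Following every chain forward from Project India, the operations that must come later are Operation Delta, Project Whiskey, Operation Victor, Project Romeo — 4 of them.
With 4 mandatory successors out of 7 operations total, the latest slot for Project India is 7−4 = 3, and it's reachable by doing all non-successors before Project India.

3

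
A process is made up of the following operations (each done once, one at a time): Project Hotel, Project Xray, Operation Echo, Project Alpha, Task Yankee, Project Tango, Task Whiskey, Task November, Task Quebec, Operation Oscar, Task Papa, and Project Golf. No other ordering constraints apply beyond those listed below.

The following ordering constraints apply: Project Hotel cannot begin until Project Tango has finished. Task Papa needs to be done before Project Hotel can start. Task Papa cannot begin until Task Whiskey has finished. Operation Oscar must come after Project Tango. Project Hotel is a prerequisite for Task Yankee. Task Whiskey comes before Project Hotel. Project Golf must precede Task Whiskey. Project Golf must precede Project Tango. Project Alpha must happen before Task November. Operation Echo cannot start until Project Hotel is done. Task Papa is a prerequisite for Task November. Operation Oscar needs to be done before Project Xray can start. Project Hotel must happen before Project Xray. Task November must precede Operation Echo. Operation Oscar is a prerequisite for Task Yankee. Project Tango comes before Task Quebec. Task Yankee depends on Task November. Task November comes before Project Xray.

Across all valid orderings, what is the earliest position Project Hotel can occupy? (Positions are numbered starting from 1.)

5

Every operation that must precede Project Hotel has to come before it. Tracing all chains that end at Project Hotel, those operations are: Project Tango, Task Whiskey, Task Papa, Project Golf — 4 in total.
So at minimum 4 operations come before Project Hotel, putting Project Hotel no earlier than position 5. That position is achievable by scheduling exactly those predecessors first.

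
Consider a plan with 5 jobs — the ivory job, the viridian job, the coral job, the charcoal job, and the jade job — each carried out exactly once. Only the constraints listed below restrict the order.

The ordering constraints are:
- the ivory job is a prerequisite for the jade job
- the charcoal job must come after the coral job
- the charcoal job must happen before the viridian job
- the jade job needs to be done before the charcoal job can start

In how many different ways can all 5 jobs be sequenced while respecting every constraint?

2 jobs have no prerequisites (the ivory job, the coral job), so any of them could come first.
Counting all ways to extend the partial order to a total order gives 3.

3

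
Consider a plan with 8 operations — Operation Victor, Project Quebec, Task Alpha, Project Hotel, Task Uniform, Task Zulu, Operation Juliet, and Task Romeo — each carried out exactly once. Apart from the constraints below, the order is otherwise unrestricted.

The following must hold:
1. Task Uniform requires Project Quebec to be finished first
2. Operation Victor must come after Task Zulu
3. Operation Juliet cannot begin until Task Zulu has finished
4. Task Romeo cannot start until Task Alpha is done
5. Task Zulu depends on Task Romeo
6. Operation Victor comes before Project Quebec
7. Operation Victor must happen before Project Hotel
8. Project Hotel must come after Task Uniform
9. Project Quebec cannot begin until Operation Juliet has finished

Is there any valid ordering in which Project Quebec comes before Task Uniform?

Every valid ordering already has Project Quebec before Task Uniform (the constraints require it), so in particular at least one does.

Yes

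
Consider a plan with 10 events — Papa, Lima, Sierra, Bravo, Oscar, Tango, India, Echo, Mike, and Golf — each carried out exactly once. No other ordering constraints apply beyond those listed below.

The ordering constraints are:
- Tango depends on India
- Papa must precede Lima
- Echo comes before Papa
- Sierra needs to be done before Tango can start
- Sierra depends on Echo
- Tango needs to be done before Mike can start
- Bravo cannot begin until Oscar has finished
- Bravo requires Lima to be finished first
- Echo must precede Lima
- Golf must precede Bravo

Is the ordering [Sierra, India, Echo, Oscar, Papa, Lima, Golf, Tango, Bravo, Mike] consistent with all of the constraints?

The sequence places Sierra ahead of Echo.
Since Echo is required before Sierra, the ordering is invalid.

No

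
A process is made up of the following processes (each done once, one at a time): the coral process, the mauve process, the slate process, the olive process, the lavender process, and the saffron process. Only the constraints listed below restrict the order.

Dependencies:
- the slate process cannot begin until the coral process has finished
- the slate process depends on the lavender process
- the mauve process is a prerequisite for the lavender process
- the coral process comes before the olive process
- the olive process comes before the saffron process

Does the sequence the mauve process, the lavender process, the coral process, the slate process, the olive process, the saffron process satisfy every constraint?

Yes

Checking each listed constraint against this order: for instance, the lavender process is in position 2 and the slate process in position 4, so that constraint holds — and the remaining constraints check out the same way.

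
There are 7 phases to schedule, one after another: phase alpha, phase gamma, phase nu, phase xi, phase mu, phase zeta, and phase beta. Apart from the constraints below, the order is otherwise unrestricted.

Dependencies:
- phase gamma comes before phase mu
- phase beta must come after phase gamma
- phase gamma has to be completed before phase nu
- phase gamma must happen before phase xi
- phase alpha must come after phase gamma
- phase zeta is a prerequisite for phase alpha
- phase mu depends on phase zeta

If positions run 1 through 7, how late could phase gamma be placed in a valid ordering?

2

Every phase that must follow phase gamma has to come after it. Tracing all chains starting from phase gamma, those phases are: phase alpha, phase nu, phase xi, phase mu, phase beta — 5 in total.
With 5 mandatory successors out of 7 phases total, the latest slot for phase gamma is 7−5 = 2, and it's reachable by doing all non-successors before phase gamma.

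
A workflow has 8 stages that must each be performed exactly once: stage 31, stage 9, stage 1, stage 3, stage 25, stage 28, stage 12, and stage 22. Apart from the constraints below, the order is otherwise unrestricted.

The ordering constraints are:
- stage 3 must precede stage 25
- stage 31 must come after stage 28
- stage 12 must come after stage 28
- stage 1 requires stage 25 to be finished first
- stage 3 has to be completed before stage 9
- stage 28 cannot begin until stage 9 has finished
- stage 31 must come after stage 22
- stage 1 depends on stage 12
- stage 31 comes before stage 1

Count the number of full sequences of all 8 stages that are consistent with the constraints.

2 stages have no prerequisites (stage 3, stage 22), so any of them could come first.
Enumerating by repeatedly choosing an available stage (one whose prerequisites are all placed) gives 52 distinct complete orderings.

52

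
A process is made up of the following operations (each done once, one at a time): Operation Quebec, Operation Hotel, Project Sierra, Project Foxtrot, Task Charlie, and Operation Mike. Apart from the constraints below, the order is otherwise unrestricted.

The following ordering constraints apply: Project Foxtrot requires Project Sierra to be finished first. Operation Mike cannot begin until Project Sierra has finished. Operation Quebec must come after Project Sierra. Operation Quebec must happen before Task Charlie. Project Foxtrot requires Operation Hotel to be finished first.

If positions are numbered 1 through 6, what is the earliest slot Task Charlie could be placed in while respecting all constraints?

3

The operations that are forced before Task Charlie, directly or transitively, are Operation Quebec, Project Sierra. That's 2 operations.
With 2 mandatory predecessors, the earliest Task Charlie can sit is position 2+1 = 3, and placing just those 2 first achieves it.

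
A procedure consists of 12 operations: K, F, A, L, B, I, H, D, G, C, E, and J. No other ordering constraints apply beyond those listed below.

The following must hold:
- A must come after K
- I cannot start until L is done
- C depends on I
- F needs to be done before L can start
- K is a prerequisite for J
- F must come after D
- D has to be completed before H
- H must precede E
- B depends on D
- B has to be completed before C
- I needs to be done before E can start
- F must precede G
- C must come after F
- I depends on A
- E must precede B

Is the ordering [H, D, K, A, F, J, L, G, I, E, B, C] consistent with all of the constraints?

The sequence places H ahead of D.
But one of the constraints requires D before H, so this ordering violates it.

No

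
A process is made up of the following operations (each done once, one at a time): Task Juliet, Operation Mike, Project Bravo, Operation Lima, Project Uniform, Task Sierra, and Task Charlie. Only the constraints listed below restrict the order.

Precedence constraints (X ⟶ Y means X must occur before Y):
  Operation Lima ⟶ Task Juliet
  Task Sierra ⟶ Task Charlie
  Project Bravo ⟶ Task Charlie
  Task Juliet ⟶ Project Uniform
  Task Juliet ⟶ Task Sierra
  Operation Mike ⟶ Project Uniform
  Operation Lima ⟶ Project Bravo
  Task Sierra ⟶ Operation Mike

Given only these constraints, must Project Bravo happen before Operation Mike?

Project Bravo and Operation Mike are not related by any chain of constraints.
There exist valid orderings with Operation Mike before Project Bravo, so Project Bravo is not required to come first.

No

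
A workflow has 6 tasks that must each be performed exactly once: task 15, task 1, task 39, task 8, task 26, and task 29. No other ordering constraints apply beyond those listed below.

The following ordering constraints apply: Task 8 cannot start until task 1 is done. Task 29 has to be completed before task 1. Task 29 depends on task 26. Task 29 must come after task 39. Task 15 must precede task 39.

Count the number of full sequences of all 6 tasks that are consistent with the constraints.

3

2 tasks have no prerequisites (task 15, task 26), so any of them could come first.
Enumerating by repeatedly choosing an available task (one whose prerequisites are all placed) gives 3 distinct complete orderings.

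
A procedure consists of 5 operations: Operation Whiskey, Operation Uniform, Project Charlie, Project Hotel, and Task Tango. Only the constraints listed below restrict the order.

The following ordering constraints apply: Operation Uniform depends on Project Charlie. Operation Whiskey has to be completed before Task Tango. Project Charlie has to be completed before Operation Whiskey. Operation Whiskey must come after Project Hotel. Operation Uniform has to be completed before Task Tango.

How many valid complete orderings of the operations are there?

2 operations have no prerequisites (Project Charlie, Project Hotel), so any of them could come first.
Enumerating by repeatedly choosing an available operation (one whose prerequisites are all placed) gives 5 distinct complete orderings.

5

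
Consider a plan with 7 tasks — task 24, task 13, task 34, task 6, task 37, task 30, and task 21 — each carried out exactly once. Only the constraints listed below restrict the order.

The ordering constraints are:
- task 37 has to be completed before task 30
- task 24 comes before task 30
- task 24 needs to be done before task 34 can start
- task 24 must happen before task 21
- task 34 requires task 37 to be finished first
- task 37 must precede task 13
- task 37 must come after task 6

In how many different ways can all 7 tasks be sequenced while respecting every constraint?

96

The tasks with no prerequisites are task 24, task 6; any of them can be placed first.
Systematically extending each partial ordering one task at a time and counting, there are 96 complete orderings.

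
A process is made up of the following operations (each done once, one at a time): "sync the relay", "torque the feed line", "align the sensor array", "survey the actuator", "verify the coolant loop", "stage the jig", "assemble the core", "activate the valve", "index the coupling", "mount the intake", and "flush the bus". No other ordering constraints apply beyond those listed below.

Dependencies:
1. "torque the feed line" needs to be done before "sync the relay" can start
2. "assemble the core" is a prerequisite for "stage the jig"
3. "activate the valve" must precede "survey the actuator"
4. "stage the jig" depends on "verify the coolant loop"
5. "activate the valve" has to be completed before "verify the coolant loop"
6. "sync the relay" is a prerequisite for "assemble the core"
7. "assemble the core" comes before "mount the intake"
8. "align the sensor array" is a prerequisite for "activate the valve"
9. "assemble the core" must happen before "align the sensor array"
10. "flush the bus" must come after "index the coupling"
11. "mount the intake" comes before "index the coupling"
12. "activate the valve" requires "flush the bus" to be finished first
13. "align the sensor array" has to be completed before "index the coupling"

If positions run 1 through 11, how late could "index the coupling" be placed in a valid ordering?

6

Every operation that must follow "index the coupling" has to come after it. Tracing all chains starting from "index the coupling", those operations are: "survey the actuator", "verify the coolant loop", "stage the jig", "activate the valve", "flush the bus" — 5 in total.
With 5 mandatory successors out of 11 operations total, the latest slot for "index the coupling" is 11−5 = 6, and it's reachable by doing all non-successors before "index the coupling".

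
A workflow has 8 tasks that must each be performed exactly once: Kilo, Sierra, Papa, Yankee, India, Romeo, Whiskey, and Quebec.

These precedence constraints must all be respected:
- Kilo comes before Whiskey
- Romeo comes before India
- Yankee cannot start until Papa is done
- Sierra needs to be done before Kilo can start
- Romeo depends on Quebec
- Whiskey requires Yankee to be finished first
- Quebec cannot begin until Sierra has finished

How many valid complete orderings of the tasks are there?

155

The tasks with no prerequisites are Sierra, Papa; any of them can be placed first.
Systematically extending each partial ordering one task at a time and counting, there are 155 complete orderings.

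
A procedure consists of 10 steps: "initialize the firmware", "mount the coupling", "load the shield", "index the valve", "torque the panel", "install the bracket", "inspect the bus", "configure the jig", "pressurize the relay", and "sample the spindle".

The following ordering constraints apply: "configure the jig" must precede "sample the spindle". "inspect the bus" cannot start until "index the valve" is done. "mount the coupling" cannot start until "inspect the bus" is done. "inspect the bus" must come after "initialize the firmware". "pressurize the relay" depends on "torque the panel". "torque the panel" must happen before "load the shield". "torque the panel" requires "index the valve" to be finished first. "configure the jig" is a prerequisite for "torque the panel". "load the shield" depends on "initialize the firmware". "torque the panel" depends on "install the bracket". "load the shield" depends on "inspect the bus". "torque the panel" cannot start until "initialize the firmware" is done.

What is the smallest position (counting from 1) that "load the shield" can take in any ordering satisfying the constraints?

Working backwards through the constraints from "load the shield", its full set of required predecessors is "initialize the firmware", "index the valve", "torque the panel", "install the bracket", "inspect the bus", "configure the jig" — 6 of them.
With 6 mandatory predecessors, the earliest "load the shield" can sit is position 6+1 = 7, and placing just those 6 first achieves it.

7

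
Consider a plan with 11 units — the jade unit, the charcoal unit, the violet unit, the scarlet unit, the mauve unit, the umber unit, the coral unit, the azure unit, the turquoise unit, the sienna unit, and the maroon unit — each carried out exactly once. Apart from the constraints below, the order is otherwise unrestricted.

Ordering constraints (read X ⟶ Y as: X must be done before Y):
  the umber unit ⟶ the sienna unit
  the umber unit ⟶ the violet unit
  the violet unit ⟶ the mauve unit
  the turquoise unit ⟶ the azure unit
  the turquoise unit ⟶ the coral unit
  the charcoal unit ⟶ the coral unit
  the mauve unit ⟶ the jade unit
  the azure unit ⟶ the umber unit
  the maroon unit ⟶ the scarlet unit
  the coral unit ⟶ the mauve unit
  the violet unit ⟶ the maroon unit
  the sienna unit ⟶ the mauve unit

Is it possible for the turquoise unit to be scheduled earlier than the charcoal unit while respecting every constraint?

Yes

No chain of constraints runs from the charcoal unit to the turquoise unit, so the charcoal unit is not required to come first.
So a valid ordering placing the turquoise unit earlier than the charcoal unit exists.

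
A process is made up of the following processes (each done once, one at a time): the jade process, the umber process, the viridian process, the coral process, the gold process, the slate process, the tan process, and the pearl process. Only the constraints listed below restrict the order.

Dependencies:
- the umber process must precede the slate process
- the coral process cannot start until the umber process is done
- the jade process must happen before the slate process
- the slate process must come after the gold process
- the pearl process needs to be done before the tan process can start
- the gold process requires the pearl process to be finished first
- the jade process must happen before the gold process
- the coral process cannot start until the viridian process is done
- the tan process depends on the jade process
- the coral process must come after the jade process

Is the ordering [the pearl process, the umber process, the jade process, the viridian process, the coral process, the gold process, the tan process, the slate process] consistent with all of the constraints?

Every stated constraint is respected: the pearl process sits at position 1, ahead of the tan process at position 7, and each of the other listed pairs likewise has the predecessor earlier in the sequence.

Yes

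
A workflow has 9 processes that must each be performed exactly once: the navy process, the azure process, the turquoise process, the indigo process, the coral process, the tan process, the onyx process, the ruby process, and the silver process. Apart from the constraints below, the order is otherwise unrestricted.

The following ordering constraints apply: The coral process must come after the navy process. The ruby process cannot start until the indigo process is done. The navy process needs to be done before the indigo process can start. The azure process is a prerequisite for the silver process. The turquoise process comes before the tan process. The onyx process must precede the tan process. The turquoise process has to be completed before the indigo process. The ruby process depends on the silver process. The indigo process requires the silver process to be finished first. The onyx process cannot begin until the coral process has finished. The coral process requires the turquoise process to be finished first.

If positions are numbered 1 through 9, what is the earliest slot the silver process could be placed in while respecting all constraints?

2

The only process forced before the silver process (directly or transitively) is the azure process.
With 1 mandatory predecessor, the earliest the silver process can sit is position 1+1 = 2, and placing just that one first achieves it.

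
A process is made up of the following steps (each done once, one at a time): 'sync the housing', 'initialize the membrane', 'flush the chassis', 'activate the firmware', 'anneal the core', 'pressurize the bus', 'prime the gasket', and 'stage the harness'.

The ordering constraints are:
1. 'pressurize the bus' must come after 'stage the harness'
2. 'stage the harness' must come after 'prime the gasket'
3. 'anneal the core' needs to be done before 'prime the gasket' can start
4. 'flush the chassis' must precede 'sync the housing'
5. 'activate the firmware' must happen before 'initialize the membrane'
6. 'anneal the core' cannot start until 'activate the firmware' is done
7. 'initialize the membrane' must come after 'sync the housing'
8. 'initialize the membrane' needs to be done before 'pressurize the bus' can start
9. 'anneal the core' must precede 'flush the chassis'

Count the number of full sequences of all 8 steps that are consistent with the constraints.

10

'activate the firmware' is the only step with nothing required before it, so every ordering starts there.
Enumerating by repeatedly choosing an available step (one whose prerequisites are all placed) gives 10 distinct complete orderings.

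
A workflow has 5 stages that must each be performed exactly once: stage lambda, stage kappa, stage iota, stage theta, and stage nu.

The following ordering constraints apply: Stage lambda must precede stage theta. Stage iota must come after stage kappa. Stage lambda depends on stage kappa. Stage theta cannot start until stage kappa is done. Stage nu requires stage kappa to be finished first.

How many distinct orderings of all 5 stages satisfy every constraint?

12

Stage kappa is the only stage with nothing required before it, so every ordering starts there.
Systematically extending each partial ordering one stage at a time and counting, there are 12 complete orderings.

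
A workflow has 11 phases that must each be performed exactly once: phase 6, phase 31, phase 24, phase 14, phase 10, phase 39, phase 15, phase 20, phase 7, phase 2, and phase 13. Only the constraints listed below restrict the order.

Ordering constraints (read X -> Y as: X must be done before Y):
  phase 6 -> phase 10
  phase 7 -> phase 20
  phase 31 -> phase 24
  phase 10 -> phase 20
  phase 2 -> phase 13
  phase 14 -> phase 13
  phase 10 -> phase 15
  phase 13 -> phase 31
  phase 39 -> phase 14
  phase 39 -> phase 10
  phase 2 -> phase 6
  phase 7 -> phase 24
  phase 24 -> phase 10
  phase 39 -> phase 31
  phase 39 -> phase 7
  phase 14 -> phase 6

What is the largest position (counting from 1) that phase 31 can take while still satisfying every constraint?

7

Every phase that must follow phase 31 has to come after it. Tracing all chains starting from phase 31, those phases are: phase 24, phase 10, phase 15, phase 20 — 4 in total.
So at least 4 phases follow phase 31, putting phase 31 no later than position 7. That position is achievable by scheduling everything else first.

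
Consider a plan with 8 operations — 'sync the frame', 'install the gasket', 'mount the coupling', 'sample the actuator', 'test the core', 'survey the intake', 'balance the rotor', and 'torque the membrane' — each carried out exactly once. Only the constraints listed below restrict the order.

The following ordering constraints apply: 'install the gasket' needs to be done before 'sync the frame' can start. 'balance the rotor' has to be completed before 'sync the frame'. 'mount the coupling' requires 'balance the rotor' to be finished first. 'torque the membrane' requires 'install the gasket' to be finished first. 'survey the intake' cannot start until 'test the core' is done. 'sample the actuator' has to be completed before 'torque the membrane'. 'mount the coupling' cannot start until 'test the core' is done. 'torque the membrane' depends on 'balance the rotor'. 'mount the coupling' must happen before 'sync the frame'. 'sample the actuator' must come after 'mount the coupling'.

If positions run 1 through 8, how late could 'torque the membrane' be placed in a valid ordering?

8

No constraint forces any operation after 'torque the membrane', so it can be placed last, in position 8.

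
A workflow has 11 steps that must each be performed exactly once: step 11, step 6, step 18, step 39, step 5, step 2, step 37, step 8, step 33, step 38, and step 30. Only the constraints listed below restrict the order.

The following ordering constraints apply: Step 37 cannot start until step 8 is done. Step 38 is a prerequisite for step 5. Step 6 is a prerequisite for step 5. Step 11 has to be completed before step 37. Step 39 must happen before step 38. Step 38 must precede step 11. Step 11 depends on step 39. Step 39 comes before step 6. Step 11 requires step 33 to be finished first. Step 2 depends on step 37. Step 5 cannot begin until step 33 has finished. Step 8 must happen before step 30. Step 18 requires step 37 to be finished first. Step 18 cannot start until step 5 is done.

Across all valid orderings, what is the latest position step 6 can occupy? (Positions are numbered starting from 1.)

Following every chain forward from step 6, the steps that must come later are step 18, step 5 — 2 of them.
So at least 2 steps follow step 6, putting step 6 no later than position 9. That position is achievable by scheduling everything else first.

9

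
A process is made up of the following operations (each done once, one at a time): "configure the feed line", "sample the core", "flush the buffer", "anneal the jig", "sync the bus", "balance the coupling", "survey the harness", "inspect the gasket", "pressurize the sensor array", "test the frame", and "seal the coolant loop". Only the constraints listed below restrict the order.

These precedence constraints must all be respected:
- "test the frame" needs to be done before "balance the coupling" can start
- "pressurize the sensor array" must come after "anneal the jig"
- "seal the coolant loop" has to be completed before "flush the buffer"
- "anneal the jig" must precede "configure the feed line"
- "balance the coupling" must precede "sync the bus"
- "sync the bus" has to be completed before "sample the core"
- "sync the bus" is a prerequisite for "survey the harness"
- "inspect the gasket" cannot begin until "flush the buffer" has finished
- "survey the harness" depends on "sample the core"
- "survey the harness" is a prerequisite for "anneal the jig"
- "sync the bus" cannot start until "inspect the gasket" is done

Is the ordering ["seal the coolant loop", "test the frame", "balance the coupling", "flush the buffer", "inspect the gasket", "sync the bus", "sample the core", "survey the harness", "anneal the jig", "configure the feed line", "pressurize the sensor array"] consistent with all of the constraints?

Yes

Every stated constraint is respected: "balance the coupling" sits at position 3, ahead of "sync the bus" at position 6, and each of the other listed pairs likewise has the predecessor earlier in the sequence.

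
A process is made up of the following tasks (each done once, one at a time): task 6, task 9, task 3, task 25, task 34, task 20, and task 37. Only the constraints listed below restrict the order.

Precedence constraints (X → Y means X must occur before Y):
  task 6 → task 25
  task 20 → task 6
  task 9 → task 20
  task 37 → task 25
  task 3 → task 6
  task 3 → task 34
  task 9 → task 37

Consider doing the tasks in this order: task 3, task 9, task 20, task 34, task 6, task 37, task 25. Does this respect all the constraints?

Going through the constraints one by one, each required predecessor appears earlier in the sequence than its dependent — e.g. task 9 (position 2) is before task 37 (position 6), as required.

Yes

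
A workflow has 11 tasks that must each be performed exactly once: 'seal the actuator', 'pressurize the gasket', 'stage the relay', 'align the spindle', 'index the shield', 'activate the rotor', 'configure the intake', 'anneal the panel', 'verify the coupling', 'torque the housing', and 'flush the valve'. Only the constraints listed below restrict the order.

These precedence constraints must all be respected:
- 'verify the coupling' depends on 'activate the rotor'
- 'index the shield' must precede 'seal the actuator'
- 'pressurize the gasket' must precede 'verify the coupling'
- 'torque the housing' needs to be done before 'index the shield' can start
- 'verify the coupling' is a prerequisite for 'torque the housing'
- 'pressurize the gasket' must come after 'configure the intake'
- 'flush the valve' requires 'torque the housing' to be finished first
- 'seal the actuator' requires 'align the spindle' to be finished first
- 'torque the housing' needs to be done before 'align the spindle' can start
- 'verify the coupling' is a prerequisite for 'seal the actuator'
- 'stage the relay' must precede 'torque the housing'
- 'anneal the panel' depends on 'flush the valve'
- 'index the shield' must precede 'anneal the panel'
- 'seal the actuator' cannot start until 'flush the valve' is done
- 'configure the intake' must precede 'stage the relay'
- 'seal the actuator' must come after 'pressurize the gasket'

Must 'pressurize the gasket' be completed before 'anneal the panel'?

Yes

Following the dependencies: 'pressurize the gasket' → 'verify the coupling' → 'torque the housing' → 'flush the valve' → 'anneal the panel'.
That forces 'pressurize the gasket' before 'anneal the panel' in every valid schedule.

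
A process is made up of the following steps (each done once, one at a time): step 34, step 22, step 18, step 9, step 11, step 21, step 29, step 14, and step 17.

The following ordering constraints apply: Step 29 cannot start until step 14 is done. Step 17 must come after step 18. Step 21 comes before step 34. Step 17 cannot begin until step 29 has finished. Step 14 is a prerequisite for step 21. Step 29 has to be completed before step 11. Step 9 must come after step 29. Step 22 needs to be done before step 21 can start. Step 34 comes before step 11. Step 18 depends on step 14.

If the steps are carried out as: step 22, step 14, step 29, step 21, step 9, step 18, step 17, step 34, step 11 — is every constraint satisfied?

Going through the constraints one by one, each required predecessor appears earlier in the sequence than its dependent — e.g. step 29 (position 3) is before step 11 (position 9), as required.

Yes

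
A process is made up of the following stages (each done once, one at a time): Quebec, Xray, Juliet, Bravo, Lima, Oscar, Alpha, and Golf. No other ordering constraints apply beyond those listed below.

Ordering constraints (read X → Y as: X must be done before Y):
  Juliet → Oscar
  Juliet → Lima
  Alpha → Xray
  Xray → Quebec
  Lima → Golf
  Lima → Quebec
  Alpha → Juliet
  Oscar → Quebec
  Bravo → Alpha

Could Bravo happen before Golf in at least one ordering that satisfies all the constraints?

The constraints force Bravo before Golf, so yes — every valid ordering has Bravo earlier.

Yes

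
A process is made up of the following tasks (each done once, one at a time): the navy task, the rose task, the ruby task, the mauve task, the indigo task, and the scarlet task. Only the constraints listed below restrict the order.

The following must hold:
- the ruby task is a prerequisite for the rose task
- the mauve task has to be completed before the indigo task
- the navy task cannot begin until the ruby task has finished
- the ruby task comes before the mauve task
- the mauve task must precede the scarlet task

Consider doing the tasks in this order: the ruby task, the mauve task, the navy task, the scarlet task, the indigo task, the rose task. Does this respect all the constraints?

Every stated constraint is respected: the ruby task sits at position 1, ahead of the rose task at position 6, and each of the other listed pairs likewise has the predecessor earlier in the sequence.

Yes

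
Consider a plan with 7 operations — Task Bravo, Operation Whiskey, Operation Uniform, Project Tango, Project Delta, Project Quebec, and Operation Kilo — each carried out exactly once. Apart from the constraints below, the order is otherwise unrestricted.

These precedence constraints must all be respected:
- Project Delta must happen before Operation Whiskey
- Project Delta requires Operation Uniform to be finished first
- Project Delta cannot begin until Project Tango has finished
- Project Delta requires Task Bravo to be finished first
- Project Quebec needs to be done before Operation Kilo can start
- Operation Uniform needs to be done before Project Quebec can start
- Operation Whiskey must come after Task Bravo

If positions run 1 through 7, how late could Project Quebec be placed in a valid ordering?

Following the constraints forward from Project Quebec, its only required successor is Operation Kilo.
With 1 mandatory successor out of 7 operations total, the latest slot for Project Quebec is 7−1 = 6, and it's reachable by doing all non-successors before Project Quebec.

6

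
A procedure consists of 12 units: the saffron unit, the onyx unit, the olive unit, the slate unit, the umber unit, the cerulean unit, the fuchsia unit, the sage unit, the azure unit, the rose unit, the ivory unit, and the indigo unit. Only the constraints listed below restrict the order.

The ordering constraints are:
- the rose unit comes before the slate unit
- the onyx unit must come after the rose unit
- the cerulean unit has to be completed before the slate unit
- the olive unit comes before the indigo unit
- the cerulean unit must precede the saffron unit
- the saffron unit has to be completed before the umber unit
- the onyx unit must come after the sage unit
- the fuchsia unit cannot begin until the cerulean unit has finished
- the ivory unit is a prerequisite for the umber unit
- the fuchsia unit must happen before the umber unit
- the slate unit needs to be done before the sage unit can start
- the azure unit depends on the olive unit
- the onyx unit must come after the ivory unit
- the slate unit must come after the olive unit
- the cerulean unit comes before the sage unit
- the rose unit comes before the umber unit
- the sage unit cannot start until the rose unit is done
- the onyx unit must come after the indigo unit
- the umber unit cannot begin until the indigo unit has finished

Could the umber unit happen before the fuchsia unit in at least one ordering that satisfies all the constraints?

No

The constraints give a chain the fuchsia unit → the umber unit, which forces the fuchsia unit before the umber unit.
So no valid ordering can have the umber unit before the fuchsia unit.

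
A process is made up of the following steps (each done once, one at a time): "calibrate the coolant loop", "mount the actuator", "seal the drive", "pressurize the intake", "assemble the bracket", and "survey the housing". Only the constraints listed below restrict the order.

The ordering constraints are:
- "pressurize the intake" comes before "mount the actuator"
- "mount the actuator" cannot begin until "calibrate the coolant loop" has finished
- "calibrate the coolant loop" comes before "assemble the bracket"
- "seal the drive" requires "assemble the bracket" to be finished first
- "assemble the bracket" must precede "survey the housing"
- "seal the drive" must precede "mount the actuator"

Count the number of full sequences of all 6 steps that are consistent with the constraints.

14

The steps with no prerequisites are "calibrate the coolant loop", "pressurize the intake"; any of them can be placed first.
Enumerating by repeatedly choosing an available step (one whose prerequisites are all placed) gives 14 distinct complete orderings.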